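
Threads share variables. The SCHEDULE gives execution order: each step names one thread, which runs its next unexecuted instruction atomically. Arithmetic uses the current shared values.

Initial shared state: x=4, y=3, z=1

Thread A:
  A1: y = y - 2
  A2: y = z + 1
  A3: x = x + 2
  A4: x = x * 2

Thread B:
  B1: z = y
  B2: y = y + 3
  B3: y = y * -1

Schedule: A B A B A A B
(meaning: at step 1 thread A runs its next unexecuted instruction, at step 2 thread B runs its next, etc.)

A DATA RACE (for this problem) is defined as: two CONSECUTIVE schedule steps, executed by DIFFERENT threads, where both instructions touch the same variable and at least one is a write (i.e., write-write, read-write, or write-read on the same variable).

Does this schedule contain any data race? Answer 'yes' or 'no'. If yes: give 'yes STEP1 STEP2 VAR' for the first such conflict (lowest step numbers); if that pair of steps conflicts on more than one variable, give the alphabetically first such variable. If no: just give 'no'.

Answer: yes 1 2 y

Derivation:
Steps 1,2: A(y = y - 2) vs B(z = y). RACE on y (W-R).
Steps 2,3: B(z = y) vs A(y = z + 1). RACE on y (R-W), z (W-R). Multiple vars; alphabetically first is y.
Steps 3,4: A(y = z + 1) vs B(y = y + 3). RACE on y (W-W).
Steps 4,5: B(r=y,w=y) vs A(r=x,w=x). No conflict.
Steps 5,6: same thread (A). No race.
Steps 6,7: A(r=x,w=x) vs B(r=y,w=y). No conflict.
First conflict at steps 1,2.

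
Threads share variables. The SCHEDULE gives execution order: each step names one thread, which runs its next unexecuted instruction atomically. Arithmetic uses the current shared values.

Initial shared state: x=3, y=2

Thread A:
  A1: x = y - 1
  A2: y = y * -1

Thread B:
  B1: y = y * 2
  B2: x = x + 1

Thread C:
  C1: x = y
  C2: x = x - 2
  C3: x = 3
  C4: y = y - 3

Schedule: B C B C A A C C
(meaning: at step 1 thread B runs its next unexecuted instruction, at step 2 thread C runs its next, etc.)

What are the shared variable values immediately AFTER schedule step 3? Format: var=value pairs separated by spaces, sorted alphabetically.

Step 1: thread B executes B1 (y = y * 2). Shared: x=3 y=4. PCs: A@0 B@1 C@0
Step 2: thread C executes C1 (x = y). Shared: x=4 y=4. PCs: A@0 B@1 C@1
Step 3: thread B executes B2 (x = x + 1). Shared: x=5 y=4. PCs: A@0 B@2 C@1

Answer: x=5 y=4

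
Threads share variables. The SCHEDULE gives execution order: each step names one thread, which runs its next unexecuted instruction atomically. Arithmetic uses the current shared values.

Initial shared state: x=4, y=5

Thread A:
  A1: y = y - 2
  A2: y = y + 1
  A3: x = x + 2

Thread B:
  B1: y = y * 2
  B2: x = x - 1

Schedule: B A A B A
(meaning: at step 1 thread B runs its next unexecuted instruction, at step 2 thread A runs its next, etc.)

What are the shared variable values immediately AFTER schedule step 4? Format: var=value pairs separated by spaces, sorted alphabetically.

Step 1: thread B executes B1 (y = y * 2). Shared: x=4 y=10. PCs: A@0 B@1
Step 2: thread A executes A1 (y = y - 2). Shared: x=4 y=8. PCs: A@1 B@1
Step 3: thread A executes A2 (y = y + 1). Shared: x=4 y=9. PCs: A@2 B@1
Step 4: thread B executes B2 (x = x - 1). Shared: x=3 y=9. PCs: A@2 B@2

Answer: x=3 y=9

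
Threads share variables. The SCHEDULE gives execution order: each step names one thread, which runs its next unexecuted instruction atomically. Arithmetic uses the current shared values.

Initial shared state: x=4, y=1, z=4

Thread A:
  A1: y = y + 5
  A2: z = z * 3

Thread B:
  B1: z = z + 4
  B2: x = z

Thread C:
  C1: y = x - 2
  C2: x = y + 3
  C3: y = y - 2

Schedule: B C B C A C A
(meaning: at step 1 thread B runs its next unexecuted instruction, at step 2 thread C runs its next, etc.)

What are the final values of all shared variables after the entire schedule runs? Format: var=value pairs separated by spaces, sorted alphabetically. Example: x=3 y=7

Answer: x=5 y=5 z=24

Derivation:
Step 1: thread B executes B1 (z = z + 4). Shared: x=4 y=1 z=8. PCs: A@0 B@1 C@0
Step 2: thread C executes C1 (y = x - 2). Shared: x=4 y=2 z=8. PCs: A@0 B@1 C@1
Step 3: thread B executes B2 (x = z). Shared: x=8 y=2 z=8. PCs: A@0 B@2 C@1
Step 4: thread C executes C2 (x = y + 3). Shared: x=5 y=2 z=8. PCs: A@0 B@2 C@2
Step 5: thread A executes A1 (y = y + 5). Shared: x=5 y=7 z=8. PCs: A@1 B@2 C@2
Step 6: thread C executes C3 (y = y - 2). Shared: x=5 y=5 z=8. PCs: A@1 B@2 C@3
Step 7: thread A executes A2 (z = z * 3). Shared: x=5 y=5 z=24. PCs: A@2 B@2 C@3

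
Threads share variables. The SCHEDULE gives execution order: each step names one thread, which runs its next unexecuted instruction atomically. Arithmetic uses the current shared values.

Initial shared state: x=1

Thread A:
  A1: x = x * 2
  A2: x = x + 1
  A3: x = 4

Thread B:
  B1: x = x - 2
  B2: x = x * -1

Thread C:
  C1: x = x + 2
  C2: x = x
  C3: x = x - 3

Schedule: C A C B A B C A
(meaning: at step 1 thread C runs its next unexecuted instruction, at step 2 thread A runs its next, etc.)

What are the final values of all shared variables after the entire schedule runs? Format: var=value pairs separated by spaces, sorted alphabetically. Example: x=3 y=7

Answer: x=4

Derivation:
Step 1: thread C executes C1 (x = x + 2). Shared: x=3. PCs: A@0 B@0 C@1
Step 2: thread A executes A1 (x = x * 2). Shared: x=6. PCs: A@1 B@0 C@1
Step 3: thread C executes C2 (x = x). Shared: x=6. PCs: A@1 B@0 C@2
Step 4: thread B executes B1 (x = x - 2). Shared: x=4. PCs: A@1 B@1 C@2
Step 5: thread A executes A2 (x = x + 1). Shared: x=5. PCs: A@2 B@1 C@2
Step 6: thread B executes B2 (x = x * -1). Shared: x=-5. PCs: A@2 B@2 C@2
Step 7: thread C executes C3 (x = x - 3). Shared: x=-8. PCs: A@2 B@2 C@3
Step 8: thread A executes A3 (x = 4). Shared: x=4. PCs: A@3 B@2 C@3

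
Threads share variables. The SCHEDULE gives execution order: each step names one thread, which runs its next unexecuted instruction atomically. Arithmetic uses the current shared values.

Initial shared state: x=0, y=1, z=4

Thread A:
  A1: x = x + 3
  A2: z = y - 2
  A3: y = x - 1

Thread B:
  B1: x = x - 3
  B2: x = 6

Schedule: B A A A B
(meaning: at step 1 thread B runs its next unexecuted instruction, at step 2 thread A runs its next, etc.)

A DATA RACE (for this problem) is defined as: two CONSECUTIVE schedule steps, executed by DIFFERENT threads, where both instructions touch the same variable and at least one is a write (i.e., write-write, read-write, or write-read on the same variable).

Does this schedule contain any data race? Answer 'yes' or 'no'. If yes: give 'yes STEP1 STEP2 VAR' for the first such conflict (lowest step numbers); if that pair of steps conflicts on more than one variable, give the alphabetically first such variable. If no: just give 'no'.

Answer: yes 1 2 x

Derivation:
Steps 1,2: B(x = x - 3) vs A(x = x + 3). RACE on x (W-W).
Steps 2,3: same thread (A). No race.
Steps 3,4: same thread (A). No race.
Steps 4,5: A(y = x - 1) vs B(x = 6). RACE on x (R-W).
First conflict at steps 1,2.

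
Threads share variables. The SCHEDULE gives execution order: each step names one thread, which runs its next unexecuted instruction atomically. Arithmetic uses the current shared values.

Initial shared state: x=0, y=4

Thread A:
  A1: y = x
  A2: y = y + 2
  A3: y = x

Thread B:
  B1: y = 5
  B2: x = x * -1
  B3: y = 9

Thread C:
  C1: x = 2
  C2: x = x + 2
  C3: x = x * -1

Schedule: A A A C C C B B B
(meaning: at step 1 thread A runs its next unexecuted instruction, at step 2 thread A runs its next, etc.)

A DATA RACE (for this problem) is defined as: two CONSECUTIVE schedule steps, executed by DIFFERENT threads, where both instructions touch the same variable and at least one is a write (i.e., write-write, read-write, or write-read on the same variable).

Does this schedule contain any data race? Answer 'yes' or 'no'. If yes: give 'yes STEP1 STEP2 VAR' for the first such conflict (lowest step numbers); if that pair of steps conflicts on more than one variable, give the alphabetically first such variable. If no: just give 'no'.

Answer: yes 3 4 x

Derivation:
Steps 1,2: same thread (A). No race.
Steps 2,3: same thread (A). No race.
Steps 3,4: A(y = x) vs C(x = 2). RACE on x (R-W).
Steps 4,5: same thread (C). No race.
Steps 5,6: same thread (C). No race.
Steps 6,7: C(r=x,w=x) vs B(r=-,w=y). No conflict.
Steps 7,8: same thread (B). No race.
Steps 8,9: same thread (B). No race.
First conflict at steps 3,4.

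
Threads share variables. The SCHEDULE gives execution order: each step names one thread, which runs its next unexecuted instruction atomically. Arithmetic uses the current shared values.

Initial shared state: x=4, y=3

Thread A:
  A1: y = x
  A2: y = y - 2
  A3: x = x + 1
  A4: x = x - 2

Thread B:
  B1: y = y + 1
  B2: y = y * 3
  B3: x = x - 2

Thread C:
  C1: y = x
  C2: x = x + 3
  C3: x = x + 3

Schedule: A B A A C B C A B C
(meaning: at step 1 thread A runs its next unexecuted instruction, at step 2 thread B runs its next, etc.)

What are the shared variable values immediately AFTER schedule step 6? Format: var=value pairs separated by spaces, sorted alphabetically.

Step 1: thread A executes A1 (y = x). Shared: x=4 y=4. PCs: A@1 B@0 C@0
Step 2: thread B executes B1 (y = y + 1). Shared: x=4 y=5. PCs: A@1 B@1 C@0
Step 3: thread A executes A2 (y = y - 2). Shared: x=4 y=3. PCs: A@2 B@1 C@0
Step 4: thread A executes A3 (x = x + 1). Shared: x=5 y=3. PCs: A@3 B@1 C@0
Step 5: thread C executes C1 (y = x). Shared: x=5 y=5. PCs: A@3 B@1 C@1
Step 6: thread B executes B2 (y = y * 3). Shared: x=5 y=15. PCs: A@3 B@2 C@1

Answer: x=5 y=15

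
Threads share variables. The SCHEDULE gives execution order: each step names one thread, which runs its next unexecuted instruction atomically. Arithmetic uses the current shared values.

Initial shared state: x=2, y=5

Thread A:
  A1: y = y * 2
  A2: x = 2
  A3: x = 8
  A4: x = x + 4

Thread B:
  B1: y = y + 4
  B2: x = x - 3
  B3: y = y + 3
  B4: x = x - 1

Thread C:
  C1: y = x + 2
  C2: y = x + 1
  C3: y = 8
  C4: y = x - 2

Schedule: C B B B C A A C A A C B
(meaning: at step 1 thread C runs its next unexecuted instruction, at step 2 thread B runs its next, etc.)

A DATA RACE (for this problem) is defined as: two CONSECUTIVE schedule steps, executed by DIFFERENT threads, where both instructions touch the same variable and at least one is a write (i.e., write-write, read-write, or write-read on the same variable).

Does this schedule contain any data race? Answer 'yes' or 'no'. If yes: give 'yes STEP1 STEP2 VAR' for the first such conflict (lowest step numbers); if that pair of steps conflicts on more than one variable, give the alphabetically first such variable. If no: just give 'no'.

Answer: yes 1 2 y

Derivation:
Steps 1,2: C(y = x + 2) vs B(y = y + 4). RACE on y (W-W).
Steps 2,3: same thread (B). No race.
Steps 3,4: same thread (B). No race.
Steps 4,5: B(y = y + 3) vs C(y = x + 1). RACE on y (W-W).
Steps 5,6: C(y = x + 1) vs A(y = y * 2). RACE on y (W-W).
Steps 6,7: same thread (A). No race.
Steps 7,8: A(r=-,w=x) vs C(r=-,w=y). No conflict.
Steps 8,9: C(r=-,w=y) vs A(r=-,w=x). No conflict.
Steps 9,10: same thread (A). No race.
Steps 10,11: A(x = x + 4) vs C(y = x - 2). RACE on x (W-R).
Steps 11,12: C(y = x - 2) vs B(x = x - 1). RACE on x (R-W).
First conflict at steps 1,2.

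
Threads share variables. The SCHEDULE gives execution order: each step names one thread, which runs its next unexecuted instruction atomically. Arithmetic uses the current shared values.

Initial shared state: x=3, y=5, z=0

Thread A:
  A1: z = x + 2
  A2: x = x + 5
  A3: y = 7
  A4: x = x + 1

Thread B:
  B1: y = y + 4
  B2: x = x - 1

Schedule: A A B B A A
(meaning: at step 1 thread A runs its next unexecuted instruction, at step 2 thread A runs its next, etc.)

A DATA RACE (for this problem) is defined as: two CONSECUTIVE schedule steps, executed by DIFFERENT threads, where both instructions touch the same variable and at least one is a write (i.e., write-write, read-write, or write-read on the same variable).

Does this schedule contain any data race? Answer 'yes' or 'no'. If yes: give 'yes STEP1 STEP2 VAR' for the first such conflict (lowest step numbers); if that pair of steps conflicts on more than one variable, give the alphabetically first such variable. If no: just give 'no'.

Answer: no

Derivation:
Steps 1,2: same thread (A). No race.
Steps 2,3: A(r=x,w=x) vs B(r=y,w=y). No conflict.
Steps 3,4: same thread (B). No race.
Steps 4,5: B(r=x,w=x) vs A(r=-,w=y). No conflict.
Steps 5,6: same thread (A). No race.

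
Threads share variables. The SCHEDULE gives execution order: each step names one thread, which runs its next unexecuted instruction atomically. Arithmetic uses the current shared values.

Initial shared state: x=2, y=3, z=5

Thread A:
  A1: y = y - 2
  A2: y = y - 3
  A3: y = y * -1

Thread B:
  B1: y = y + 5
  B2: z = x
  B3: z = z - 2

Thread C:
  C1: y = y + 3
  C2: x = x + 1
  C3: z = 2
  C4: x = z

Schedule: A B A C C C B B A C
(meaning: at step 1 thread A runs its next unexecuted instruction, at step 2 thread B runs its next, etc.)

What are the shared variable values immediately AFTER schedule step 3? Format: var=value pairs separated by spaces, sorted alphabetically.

Answer: x=2 y=3 z=5

Derivation:
Step 1: thread A executes A1 (y = y - 2). Shared: x=2 y=1 z=5. PCs: A@1 B@0 C@0
Step 2: thread B executes B1 (y = y + 5). Shared: x=2 y=6 z=5. PCs: A@1 B@1 C@0
Step 3: thread A executes A2 (y = y - 3). Shared: x=2 y=3 z=5. PCs: A@2 B@1 C@0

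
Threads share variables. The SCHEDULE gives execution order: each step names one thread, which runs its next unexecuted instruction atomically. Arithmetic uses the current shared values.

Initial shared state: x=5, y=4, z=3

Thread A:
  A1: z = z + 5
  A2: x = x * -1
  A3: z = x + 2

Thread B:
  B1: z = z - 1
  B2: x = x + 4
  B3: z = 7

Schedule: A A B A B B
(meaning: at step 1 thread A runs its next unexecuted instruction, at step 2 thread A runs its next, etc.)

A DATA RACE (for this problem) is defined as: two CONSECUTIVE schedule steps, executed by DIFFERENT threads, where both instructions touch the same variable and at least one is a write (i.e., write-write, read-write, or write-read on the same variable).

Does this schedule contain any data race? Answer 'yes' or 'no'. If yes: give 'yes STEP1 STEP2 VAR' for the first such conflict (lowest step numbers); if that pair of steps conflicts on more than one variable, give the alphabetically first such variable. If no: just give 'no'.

Answer: yes 3 4 z

Derivation:
Steps 1,2: same thread (A). No race.
Steps 2,3: A(r=x,w=x) vs B(r=z,w=z). No conflict.
Steps 3,4: B(z = z - 1) vs A(z = x + 2). RACE on z (W-W).
Steps 4,5: A(z = x + 2) vs B(x = x + 4). RACE on x (R-W).
Steps 5,6: same thread (B). No race.
First conflict at steps 3,4.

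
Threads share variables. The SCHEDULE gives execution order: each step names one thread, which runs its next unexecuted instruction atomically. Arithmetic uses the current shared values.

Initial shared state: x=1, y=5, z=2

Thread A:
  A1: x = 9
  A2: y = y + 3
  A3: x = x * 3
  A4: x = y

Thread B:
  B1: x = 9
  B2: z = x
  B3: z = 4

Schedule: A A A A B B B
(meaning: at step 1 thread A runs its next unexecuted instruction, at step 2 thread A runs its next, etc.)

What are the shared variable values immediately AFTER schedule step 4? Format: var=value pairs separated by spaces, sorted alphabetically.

Answer: x=8 y=8 z=2

Derivation:
Step 1: thread A executes A1 (x = 9). Shared: x=9 y=5 z=2. PCs: A@1 B@0
Step 2: thread A executes A2 (y = y + 3). Shared: x=9 y=8 z=2. PCs: A@2 B@0
Step 3: thread A executes A3 (x = x * 3). Shared: x=27 y=8 z=2. PCs: A@3 B@0
Step 4: thread A executes A4 (x = y). Shared: x=8 y=8 z=2. PCs: A@4 B@0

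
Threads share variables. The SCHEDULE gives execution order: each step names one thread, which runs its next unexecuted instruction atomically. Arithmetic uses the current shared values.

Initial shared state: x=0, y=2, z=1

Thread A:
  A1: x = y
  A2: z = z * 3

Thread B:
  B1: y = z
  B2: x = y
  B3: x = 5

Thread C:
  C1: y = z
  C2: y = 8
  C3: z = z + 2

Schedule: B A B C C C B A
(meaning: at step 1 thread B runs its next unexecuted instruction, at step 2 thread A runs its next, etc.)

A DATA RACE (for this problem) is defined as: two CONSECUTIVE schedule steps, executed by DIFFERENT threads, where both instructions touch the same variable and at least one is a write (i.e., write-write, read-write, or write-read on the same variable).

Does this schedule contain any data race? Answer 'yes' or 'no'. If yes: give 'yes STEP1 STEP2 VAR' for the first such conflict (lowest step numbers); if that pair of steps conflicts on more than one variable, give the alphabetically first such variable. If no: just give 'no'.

Steps 1,2: B(y = z) vs A(x = y). RACE on y (W-R).
Steps 2,3: A(x = y) vs B(x = y). RACE on x (W-W).
Steps 3,4: B(x = y) vs C(y = z). RACE on y (R-W).
Steps 4,5: same thread (C). No race.
Steps 5,6: same thread (C). No race.
Steps 6,7: C(r=z,w=z) vs B(r=-,w=x). No conflict.
Steps 7,8: B(r=-,w=x) vs A(r=z,w=z). No conflict.
First conflict at steps 1,2.

Answer: yes 1 2 y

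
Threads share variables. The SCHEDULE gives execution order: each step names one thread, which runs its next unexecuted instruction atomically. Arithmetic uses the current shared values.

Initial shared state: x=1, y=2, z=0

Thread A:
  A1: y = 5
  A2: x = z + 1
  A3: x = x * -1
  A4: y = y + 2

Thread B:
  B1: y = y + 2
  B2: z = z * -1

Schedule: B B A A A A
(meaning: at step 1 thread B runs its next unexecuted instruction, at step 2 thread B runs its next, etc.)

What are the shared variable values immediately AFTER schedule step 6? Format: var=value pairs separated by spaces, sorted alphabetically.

Step 1: thread B executes B1 (y = y + 2). Shared: x=1 y=4 z=0. PCs: A@0 B@1
Step 2: thread B executes B2 (z = z * -1). Shared: x=1 y=4 z=0. PCs: A@0 B@2
Step 3: thread A executes A1 (y = 5). Shared: x=1 y=5 z=0. PCs: A@1 B@2
Step 4: thread A executes A2 (x = z + 1). Shared: x=1 y=5 z=0. PCs: A@2 B@2
Step 5: thread A executes A3 (x = x * -1). Shared: x=-1 y=5 z=0. PCs: A@3 B@2
Step 6: thread A executes A4 (y = y + 2). Shared: x=-1 y=7 z=0. PCs: A@4 B@2

Answer: x=-1 y=7 z=0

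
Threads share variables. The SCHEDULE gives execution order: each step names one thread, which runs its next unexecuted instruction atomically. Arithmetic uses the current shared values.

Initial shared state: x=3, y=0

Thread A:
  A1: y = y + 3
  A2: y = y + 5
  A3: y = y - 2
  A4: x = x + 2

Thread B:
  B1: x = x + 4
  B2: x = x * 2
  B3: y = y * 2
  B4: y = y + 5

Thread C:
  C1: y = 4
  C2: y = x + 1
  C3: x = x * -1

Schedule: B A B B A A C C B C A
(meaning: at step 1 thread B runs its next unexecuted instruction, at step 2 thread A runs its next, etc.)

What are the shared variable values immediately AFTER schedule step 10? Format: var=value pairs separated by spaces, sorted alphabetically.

Step 1: thread B executes B1 (x = x + 4). Shared: x=7 y=0. PCs: A@0 B@1 C@0
Step 2: thread A executes A1 (y = y + 3). Shared: x=7 y=3. PCs: A@1 B@1 C@0
Step 3: thread B executes B2 (x = x * 2). Shared: x=14 y=3. PCs: A@1 B@2 C@0
Step 4: thread B executes B3 (y = y * 2). Shared: x=14 y=6. PCs: A@1 B@3 C@0
Step 5: thread A executes A2 (y = y + 5). Shared: x=14 y=11. PCs: A@2 B@3 C@0
Step 6: thread A executes A3 (y = y - 2). Shared: x=14 y=9. PCs: A@3 B@3 C@0
Step 7: thread C executes C1 (y = 4). Shared: x=14 y=4. PCs: A@3 B@3 C@1
Step 8: thread C executes C2 (y = x + 1). Shared: x=14 y=15. PCs: A@3 B@3 C@2
Step 9: thread B executes B4 (y = y + 5). Shared: x=14 y=20. PCs: A@3 B@4 C@2
Step 10: thread C executes C3 (x = x * -1). Shared: x=-14 y=20. PCs: A@3 B@4 C@3

Answer: x=-14 y=20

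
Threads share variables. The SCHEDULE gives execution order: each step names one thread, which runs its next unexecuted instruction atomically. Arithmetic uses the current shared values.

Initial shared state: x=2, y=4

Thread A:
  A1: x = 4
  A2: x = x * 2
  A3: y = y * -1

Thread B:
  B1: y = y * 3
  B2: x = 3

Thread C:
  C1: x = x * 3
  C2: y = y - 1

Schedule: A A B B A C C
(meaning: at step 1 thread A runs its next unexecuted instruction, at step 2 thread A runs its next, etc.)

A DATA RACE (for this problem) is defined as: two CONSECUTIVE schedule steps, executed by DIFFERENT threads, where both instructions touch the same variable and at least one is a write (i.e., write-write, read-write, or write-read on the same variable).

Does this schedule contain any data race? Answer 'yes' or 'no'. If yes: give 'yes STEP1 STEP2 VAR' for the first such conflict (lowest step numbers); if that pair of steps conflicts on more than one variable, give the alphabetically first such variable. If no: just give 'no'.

Answer: no

Derivation:
Steps 1,2: same thread (A). No race.
Steps 2,3: A(r=x,w=x) vs B(r=y,w=y). No conflict.
Steps 3,4: same thread (B). No race.
Steps 4,5: B(r=-,w=x) vs A(r=y,w=y). No conflict.
Steps 5,6: A(r=y,w=y) vs C(r=x,w=x). No conflict.
Steps 6,7: same thread (C). No race.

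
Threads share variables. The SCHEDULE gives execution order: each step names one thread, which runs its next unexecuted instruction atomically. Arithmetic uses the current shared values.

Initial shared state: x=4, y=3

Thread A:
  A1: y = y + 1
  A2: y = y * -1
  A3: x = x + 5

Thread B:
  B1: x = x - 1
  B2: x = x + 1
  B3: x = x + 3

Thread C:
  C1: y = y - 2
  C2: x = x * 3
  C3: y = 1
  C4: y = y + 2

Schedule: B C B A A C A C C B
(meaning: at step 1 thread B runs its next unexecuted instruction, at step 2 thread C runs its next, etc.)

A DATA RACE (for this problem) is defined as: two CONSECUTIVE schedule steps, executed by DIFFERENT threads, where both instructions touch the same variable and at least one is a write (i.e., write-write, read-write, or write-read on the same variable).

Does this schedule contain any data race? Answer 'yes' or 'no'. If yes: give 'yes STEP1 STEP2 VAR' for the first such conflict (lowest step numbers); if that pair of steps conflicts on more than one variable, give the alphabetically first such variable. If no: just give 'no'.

Answer: yes 6 7 x

Derivation:
Steps 1,2: B(r=x,w=x) vs C(r=y,w=y). No conflict.
Steps 2,3: C(r=y,w=y) vs B(r=x,w=x). No conflict.
Steps 3,4: B(r=x,w=x) vs A(r=y,w=y). No conflict.
Steps 4,5: same thread (A). No race.
Steps 5,6: A(r=y,w=y) vs C(r=x,w=x). No conflict.
Steps 6,7: C(x = x * 3) vs A(x = x + 5). RACE on x (W-W).
Steps 7,8: A(r=x,w=x) vs C(r=-,w=y). No conflict.
Steps 8,9: same thread (C). No race.
Steps 9,10: C(r=y,w=y) vs B(r=x,w=x). No conflict.
First conflict at steps 6,7.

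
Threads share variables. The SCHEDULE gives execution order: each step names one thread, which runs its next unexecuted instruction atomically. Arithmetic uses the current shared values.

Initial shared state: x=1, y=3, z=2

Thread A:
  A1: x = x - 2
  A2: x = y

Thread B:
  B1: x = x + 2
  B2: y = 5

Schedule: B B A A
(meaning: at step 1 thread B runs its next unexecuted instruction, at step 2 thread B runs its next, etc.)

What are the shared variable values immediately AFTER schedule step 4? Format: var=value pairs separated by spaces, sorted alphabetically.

Step 1: thread B executes B1 (x = x + 2). Shared: x=3 y=3 z=2. PCs: A@0 B@1
Step 2: thread B executes B2 (y = 5). Shared: x=3 y=5 z=2. PCs: A@0 B@2
Step 3: thread A executes A1 (x = x - 2). Shared: x=1 y=5 z=2. PCs: A@1 B@2
Step 4: thread A executes A2 (x = y). Shared: x=5 y=5 z=2. PCs: A@2 B@2

Answer: x=5 y=5 z=2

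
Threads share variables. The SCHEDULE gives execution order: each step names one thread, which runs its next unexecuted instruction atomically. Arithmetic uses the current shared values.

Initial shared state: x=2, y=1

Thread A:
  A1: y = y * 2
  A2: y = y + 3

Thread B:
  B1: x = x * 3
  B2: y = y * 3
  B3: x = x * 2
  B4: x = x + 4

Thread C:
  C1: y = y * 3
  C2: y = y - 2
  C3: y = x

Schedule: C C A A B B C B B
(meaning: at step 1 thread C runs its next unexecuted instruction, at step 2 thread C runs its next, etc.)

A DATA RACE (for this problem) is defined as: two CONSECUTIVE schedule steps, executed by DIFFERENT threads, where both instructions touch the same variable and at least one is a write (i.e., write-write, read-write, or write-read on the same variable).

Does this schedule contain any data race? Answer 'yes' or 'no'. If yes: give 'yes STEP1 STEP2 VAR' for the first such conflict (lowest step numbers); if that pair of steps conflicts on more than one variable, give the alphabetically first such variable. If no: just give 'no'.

Steps 1,2: same thread (C). No race.
Steps 2,3: C(y = y - 2) vs A(y = y * 2). RACE on y (W-W).
Steps 3,4: same thread (A). No race.
Steps 4,5: A(r=y,w=y) vs B(r=x,w=x). No conflict.
Steps 5,6: same thread (B). No race.
Steps 6,7: B(y = y * 3) vs C(y = x). RACE on y (W-W).
Steps 7,8: C(y = x) vs B(x = x * 2). RACE on x (R-W).
Steps 8,9: same thread (B). No race.
First conflict at steps 2,3.

Answer: yes 2 3 y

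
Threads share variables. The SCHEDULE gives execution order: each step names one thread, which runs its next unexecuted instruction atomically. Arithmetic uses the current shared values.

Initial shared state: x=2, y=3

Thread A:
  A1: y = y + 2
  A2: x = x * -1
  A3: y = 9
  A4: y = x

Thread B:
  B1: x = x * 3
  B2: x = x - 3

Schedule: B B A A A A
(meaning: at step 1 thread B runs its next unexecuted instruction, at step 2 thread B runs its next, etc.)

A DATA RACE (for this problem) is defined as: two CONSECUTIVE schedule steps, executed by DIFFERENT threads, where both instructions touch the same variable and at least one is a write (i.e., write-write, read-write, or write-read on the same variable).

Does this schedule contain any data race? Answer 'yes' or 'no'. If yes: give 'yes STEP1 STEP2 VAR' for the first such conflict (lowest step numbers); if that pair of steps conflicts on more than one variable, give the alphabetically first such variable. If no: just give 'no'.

Steps 1,2: same thread (B). No race.
Steps 2,3: B(r=x,w=x) vs A(r=y,w=y). No conflict.
Steps 3,4: same thread (A). No race.
Steps 4,5: same thread (A). No race.
Steps 5,6: same thread (A). No race.

Answer: no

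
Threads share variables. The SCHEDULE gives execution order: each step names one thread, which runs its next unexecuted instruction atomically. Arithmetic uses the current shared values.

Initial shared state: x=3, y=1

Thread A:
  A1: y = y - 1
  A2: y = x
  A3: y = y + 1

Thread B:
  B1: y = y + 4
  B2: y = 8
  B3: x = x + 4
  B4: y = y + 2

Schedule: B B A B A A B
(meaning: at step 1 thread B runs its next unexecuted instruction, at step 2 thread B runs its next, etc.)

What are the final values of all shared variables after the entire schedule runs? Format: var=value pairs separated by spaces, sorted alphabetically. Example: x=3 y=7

Step 1: thread B executes B1 (y = y + 4). Shared: x=3 y=5. PCs: A@0 B@1
Step 2: thread B executes B2 (y = 8). Shared: x=3 y=8. PCs: A@0 B@2
Step 3: thread A executes A1 (y = y - 1). Shared: x=3 y=7. PCs: A@1 B@2
Step 4: thread B executes B3 (x = x + 4). Shared: x=7 y=7. PCs: A@1 B@3
Step 5: thread A executes A2 (y = x). Shared: x=7 y=7. PCs: A@2 B@3
Step 6: thread A executes A3 (y = y + 1). Shared: x=7 y=8. PCs: A@3 B@3
Step 7: thread B executes B4 (y = y + 2). Shared: x=7 y=10. PCs: A@3 B@4

Answer: x=7 y=10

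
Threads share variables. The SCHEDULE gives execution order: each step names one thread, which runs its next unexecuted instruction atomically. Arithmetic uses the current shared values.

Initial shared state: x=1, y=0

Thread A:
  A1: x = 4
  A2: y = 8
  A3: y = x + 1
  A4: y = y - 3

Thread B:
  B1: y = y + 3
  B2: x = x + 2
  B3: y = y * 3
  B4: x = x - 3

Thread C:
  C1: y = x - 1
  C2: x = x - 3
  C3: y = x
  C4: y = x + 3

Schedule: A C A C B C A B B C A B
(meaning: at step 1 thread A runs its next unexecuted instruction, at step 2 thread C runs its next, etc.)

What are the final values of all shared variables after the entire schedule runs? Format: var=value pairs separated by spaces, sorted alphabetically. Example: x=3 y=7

Step 1: thread A executes A1 (x = 4). Shared: x=4 y=0. PCs: A@1 B@0 C@0
Step 2: thread C executes C1 (y = x - 1). Shared: x=4 y=3. PCs: A@1 B@0 C@1
Step 3: thread A executes A2 (y = 8). Shared: x=4 y=8. PCs: A@2 B@0 C@1
Step 4: thread C executes C2 (x = x - 3). Shared: x=1 y=8. PCs: A@2 B@0 C@2
Step 5: thread B executes B1 (y = y + 3). Shared: x=1 y=11. PCs: A@2 B@1 C@2
Step 6: thread C executes C3 (y = x). Shared: x=1 y=1. PCs: A@2 B@1 C@3
Step 7: thread A executes A3 (y = x + 1). Shared: x=1 y=2. PCs: A@3 B@1 C@3
Step 8: thread B executes B2 (x = x + 2). Shared: x=3 y=2. PCs: A@3 B@2 C@3
Step 9: thread B executes B3 (y = y * 3). Shared: x=3 y=6. PCs: A@3 B@3 C@3
Step 10: thread C executes C4 (y = x + 3). Shared: x=3 y=6. PCs: A@3 B@3 C@4
Step 11: thread A executes A4 (y = y - 3). Shared: x=3 y=3. PCs: A@4 B@3 C@4
Step 12: thread B executes B4 (x = x - 3). Shared: x=0 y=3. PCs: A@4 B@4 C@4

Answer: x=0 y=3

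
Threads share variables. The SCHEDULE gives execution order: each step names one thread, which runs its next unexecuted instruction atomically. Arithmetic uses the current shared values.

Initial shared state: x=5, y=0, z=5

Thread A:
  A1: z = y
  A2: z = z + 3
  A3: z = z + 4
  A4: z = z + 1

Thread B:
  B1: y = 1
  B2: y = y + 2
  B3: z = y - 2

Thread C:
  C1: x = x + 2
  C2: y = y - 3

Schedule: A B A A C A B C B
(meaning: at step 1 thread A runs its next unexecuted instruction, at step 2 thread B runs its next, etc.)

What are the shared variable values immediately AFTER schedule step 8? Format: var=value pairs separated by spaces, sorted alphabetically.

Step 1: thread A executes A1 (z = y). Shared: x=5 y=0 z=0. PCs: A@1 B@0 C@0
Step 2: thread B executes B1 (y = 1). Shared: x=5 y=1 z=0. PCs: A@1 B@1 C@0
Step 3: thread A executes A2 (z = z + 3). Shared: x=5 y=1 z=3. PCs: A@2 B@1 C@0
Step 4: thread A executes A3 (z = z + 4). Shared: x=5 y=1 z=7. PCs: A@3 B@1 C@0
Step 5: thread C executes C1 (x = x + 2). Shared: x=7 y=1 z=7. PCs: A@3 B@1 C@1
Step 6: thread A executes A4 (z = z + 1). Shared: x=7 y=1 z=8. PCs: A@4 B@1 C@1
Step 7: thread B executes B2 (y = y + 2). Shared: x=7 y=3 z=8. PCs: A@4 B@2 C@1
Step 8: thread C executes C2 (y = y - 3). Shared: x=7 y=0 z=8. PCs: A@4 B@2 C@2

Answer: x=7 y=0 z=8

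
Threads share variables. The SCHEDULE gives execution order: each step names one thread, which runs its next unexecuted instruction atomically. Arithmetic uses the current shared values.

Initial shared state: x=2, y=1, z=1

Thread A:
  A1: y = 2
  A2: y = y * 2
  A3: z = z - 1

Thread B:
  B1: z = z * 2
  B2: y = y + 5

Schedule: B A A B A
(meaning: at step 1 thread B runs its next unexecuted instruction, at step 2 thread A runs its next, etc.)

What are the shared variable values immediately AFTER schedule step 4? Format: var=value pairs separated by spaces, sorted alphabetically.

Answer: x=2 y=9 z=2

Derivation:
Step 1: thread B executes B1 (z = z * 2). Shared: x=2 y=1 z=2. PCs: A@0 B@1
Step 2: thread A executes A1 (y = 2). Shared: x=2 y=2 z=2. PCs: A@1 B@1
Step 3: thread A executes A2 (y = y * 2). Shared: x=2 y=4 z=2. PCs: A@2 B@1
Step 4: thread B executes B2 (y = y + 5). Shared: x=2 y=9 z=2. PCs: A@2 B@2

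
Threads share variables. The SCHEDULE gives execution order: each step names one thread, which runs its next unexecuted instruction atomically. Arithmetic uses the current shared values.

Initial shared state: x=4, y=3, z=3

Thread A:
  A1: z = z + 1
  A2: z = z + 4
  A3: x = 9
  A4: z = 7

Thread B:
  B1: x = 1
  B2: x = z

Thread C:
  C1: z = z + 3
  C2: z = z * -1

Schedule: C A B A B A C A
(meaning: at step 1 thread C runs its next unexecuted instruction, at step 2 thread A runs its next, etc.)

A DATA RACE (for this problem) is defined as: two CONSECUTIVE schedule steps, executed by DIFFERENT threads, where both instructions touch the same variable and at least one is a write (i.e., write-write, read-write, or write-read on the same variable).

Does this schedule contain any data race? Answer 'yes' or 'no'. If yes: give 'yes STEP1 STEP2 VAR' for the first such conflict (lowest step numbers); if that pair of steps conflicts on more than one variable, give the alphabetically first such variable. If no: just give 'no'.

Answer: yes 1 2 z

Derivation:
Steps 1,2: C(z = z + 3) vs A(z = z + 1). RACE on z (W-W).
Steps 2,3: A(r=z,w=z) vs B(r=-,w=x). No conflict.
Steps 3,4: B(r=-,w=x) vs A(r=z,w=z). No conflict.
Steps 4,5: A(z = z + 4) vs B(x = z). RACE on z (W-R).
Steps 5,6: B(x = z) vs A(x = 9). RACE on x (W-W).
Steps 6,7: A(r=-,w=x) vs C(r=z,w=z). No conflict.
Steps 7,8: C(z = z * -1) vs A(z = 7). RACE on z (W-W).
First conflict at steps 1,2.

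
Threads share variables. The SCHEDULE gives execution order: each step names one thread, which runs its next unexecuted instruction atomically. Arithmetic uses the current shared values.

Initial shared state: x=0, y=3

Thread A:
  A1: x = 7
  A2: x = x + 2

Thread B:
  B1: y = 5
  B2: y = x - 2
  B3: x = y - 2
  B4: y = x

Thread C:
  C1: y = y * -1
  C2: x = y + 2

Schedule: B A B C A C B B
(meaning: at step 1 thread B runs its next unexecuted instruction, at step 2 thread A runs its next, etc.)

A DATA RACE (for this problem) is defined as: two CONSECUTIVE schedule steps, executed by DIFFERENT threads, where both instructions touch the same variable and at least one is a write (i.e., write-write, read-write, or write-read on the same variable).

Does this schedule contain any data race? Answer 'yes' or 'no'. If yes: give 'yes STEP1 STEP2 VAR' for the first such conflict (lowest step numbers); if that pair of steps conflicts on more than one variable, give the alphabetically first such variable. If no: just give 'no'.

Steps 1,2: B(r=-,w=y) vs A(r=-,w=x). No conflict.
Steps 2,3: A(x = 7) vs B(y = x - 2). RACE on x (W-R).
Steps 3,4: B(y = x - 2) vs C(y = y * -1). RACE on y (W-W).
Steps 4,5: C(r=y,w=y) vs A(r=x,w=x). No conflict.
Steps 5,6: A(x = x + 2) vs C(x = y + 2). RACE on x (W-W).
Steps 6,7: C(x = y + 2) vs B(x = y - 2). RACE on x (W-W).
Steps 7,8: same thread (B). No race.
First conflict at steps 2,3.

Answer: yes 2 3 x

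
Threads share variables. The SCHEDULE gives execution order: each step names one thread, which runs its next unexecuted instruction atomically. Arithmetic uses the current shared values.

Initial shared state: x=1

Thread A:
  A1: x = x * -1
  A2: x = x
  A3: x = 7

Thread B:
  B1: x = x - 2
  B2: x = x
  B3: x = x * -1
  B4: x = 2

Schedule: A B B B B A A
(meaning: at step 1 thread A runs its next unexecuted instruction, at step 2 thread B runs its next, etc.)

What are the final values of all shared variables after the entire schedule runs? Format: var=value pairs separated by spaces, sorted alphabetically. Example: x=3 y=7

Step 1: thread A executes A1 (x = x * -1). Shared: x=-1. PCs: A@1 B@0
Step 2: thread B executes B1 (x = x - 2). Shared: x=-3. PCs: A@1 B@1
Step 3: thread B executes B2 (x = x). Shared: x=-3. PCs: A@1 B@2
Step 4: thread B executes B3 (x = x * -1). Shared: x=3. PCs: A@1 B@3
Step 5: thread B executes B4 (x = 2). Shared: x=2. PCs: A@1 B@4
Step 6: thread A executes A2 (x = x). Shared: x=2. PCs: A@2 B@4
Step 7: thread A executes A3 (x = 7). Shared: x=7. PCs: A@3 B@4

Answer: x=7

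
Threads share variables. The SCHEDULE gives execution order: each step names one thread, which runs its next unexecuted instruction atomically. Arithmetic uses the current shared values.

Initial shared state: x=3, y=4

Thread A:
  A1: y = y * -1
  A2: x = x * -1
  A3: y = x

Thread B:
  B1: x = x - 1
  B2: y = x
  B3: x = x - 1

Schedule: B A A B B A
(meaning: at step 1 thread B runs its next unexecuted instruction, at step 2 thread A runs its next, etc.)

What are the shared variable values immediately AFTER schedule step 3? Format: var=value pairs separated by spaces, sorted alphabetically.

Answer: x=-2 y=-4

Derivation:
Step 1: thread B executes B1 (x = x - 1). Shared: x=2 y=4. PCs: A@0 B@1
Step 2: thread A executes A1 (y = y * -1). Shared: x=2 y=-4. PCs: A@1 B@1
Step 3: thread A executes A2 (x = x * -1). Shared: x=-2 y=-4. PCs: A@2 B@1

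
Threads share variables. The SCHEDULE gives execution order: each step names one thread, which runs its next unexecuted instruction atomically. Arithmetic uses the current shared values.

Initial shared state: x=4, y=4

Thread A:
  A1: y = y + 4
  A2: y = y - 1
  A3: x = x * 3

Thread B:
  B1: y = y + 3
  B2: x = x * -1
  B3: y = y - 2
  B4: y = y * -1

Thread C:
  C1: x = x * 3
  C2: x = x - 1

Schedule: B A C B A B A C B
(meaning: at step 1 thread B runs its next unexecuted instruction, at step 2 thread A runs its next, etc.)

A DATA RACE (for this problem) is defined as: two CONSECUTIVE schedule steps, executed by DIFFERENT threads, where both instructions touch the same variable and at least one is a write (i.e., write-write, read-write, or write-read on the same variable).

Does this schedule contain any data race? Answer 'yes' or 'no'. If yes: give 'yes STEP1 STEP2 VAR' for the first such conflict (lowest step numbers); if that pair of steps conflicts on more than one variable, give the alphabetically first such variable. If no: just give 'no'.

Answer: yes 1 2 y

Derivation:
Steps 1,2: B(y = y + 3) vs A(y = y + 4). RACE on y (W-W).
Steps 2,3: A(r=y,w=y) vs C(r=x,w=x). No conflict.
Steps 3,4: C(x = x * 3) vs B(x = x * -1). RACE on x (W-W).
Steps 4,5: B(r=x,w=x) vs A(r=y,w=y). No conflict.
Steps 5,6: A(y = y - 1) vs B(y = y - 2). RACE on y (W-W).
Steps 6,7: B(r=y,w=y) vs A(r=x,w=x). No conflict.
Steps 7,8: A(x = x * 3) vs C(x = x - 1). RACE on x (W-W).
Steps 8,9: C(r=x,w=x) vs B(r=y,w=y). No conflict.
First conflict at steps 1,2.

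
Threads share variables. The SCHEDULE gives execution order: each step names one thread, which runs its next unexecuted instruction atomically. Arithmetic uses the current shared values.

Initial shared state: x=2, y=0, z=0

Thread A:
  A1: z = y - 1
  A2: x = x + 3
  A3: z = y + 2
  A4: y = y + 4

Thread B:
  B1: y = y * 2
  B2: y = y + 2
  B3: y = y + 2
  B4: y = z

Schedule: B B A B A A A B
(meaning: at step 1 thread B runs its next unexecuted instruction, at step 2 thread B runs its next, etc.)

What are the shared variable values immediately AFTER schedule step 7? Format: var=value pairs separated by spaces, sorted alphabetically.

Step 1: thread B executes B1 (y = y * 2). Shared: x=2 y=0 z=0. PCs: A@0 B@1
Step 2: thread B executes B2 (y = y + 2). Shared: x=2 y=2 z=0. PCs: A@0 B@2
Step 3: thread A executes A1 (z = y - 1). Shared: x=2 y=2 z=1. PCs: A@1 B@2
Step 4: thread B executes B3 (y = y + 2). Shared: x=2 y=4 z=1. PCs: A@1 B@3
Step 5: thread A executes A2 (x = x + 3). Shared: x=5 y=4 z=1. PCs: A@2 B@3
Step 6: thread A executes A3 (z = y + 2). Shared: x=5 y=4 z=6. PCs: A@3 B@3
Step 7: thread A executes A4 (y = y + 4). Shared: x=5 y=8 z=6. PCs: A@4 B@3

Answer: x=5 y=8 z=6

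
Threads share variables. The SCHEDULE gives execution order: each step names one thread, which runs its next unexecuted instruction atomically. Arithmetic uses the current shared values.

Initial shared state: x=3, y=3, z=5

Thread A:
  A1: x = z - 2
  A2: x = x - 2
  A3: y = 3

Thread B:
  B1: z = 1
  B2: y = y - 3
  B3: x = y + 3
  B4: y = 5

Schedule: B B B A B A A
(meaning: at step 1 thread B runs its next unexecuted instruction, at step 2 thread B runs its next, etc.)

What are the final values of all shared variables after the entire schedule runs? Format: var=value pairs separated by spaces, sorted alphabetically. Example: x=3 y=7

Step 1: thread B executes B1 (z = 1). Shared: x=3 y=3 z=1. PCs: A@0 B@1
Step 2: thread B executes B2 (y = y - 3). Shared: x=3 y=0 z=1. PCs: A@0 B@2
Step 3: thread B executes B3 (x = y + 3). Shared: x=3 y=0 z=1. PCs: A@0 B@3
Step 4: thread A executes A1 (x = z - 2). Shared: x=-1 y=0 z=1. PCs: A@1 B@3
Step 5: thread B executes B4 (y = 5). Shared: x=-1 y=5 z=1. PCs: A@1 B@4
Step 6: thread A executes A2 (x = x - 2). Shared: x=-3 y=5 z=1. PCs: A@2 B@4
Step 7: thread A executes A3 (y = 3). Shared: x=-3 y=3 z=1. PCs: A@3 B@4

Answer: x=-3 y=3 z=1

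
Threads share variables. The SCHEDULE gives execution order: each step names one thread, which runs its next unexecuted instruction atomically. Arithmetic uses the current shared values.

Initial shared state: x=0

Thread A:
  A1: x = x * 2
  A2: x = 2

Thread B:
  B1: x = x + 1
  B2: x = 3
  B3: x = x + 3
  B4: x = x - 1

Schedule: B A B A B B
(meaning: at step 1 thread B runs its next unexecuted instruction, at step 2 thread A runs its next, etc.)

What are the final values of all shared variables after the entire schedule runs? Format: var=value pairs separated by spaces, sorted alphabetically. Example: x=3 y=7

Answer: x=4

Derivation:
Step 1: thread B executes B1 (x = x + 1). Shared: x=1. PCs: A@0 B@1
Step 2: thread A executes A1 (x = x * 2). Shared: x=2. PCs: A@1 B@1
Step 3: thread B executes B2 (x = 3). Shared: x=3. PCs: A@1 B@2
Step 4: thread A executes A2 (x = 2). Shared: x=2. PCs: A@2 B@2
Step 5: thread B executes B3 (x = x + 3). Shared: x=5. PCs: A@2 B@3
Step 6: thread B executes B4 (x = x - 1). Shared: x=4. PCs: A@2 B@4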